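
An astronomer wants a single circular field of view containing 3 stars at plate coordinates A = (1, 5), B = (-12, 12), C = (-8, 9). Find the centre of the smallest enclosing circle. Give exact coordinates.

(-5.5, 8.5)

Side lengths²: AB² = 218, AC² = 97, BC² = 25.
Since AB² = 218 ≥ 97 + 25 = 122, the angle opposite AB is not acute, so the smallest enclosing circle has AB as diameter.
Centre = midpoint of AB = (-5.5, 8.5), r² = 218/4 = 54.5.
Centre = (-5.5, 8.5).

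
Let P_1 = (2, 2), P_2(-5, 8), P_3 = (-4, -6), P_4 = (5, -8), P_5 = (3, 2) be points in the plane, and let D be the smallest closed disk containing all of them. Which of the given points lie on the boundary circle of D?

A smallest enclosing disk is always determined by at most three of the input points on its boundary.
The farthest pair is P_2–P_4 with squared distance 356. The circle on this segment as diameter has centre (0, 0) and r² = 356/4 = 89.
Check P_1: distance² to centre = 8 ≤ 89, so it lies inside.
All remaining points lie in this disk, and no smaller disk contains both endpoints, so this is the minimum enclosing circle.
The points at distance exactly r from the centre are P_2, P_4 — 2 points.

P_2, P_4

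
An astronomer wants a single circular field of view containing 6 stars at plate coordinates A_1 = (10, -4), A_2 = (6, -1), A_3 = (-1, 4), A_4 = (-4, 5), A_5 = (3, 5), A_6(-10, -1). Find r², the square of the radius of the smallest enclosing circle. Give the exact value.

The minimum enclosing circle of a finite set is fixed by two of the points (as a diameter) or three (as a circumcircle).
The farthest pair is A_1–A_6 with squared distance 409. The circle on this segment as diameter has centre (0, -2.5) and r² = 409/4 = 102.25.
Check A_2: distance² to centre = 38.25 ≤ 102.25, so it lies inside.
All remaining points lie in this disk, and no smaller disk contains both endpoints, so this is the minimum enclosing circle.

102.25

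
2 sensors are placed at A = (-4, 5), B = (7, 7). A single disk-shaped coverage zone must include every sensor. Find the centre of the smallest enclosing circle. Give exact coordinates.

The smallest circle enclosing two points has them as diameter endpoints.
Centre = midpoint = (1.5, 6); r² = |AB|²/4 = 125/4 = 31.25.
Centre = (1.5, 6).

(1.5, 6)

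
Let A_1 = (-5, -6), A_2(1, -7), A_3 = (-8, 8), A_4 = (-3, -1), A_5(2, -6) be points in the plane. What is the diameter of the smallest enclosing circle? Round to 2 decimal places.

The minimum enclosing circle of a finite set is fixed by two of the points (as a diameter) or three (as a circumcircle).
The farthest pair is A_2–A_3 with squared distance 306. The circle on this segment as diameter has centre (-3.5, 0.5) and r² = 306/4 = 76.5.
Check A_1: distance² to centre = 44.5 ≤ 76.5, so it lies inside.
All remaining points lie in this disk, and no smaller disk contains both endpoints, so this is the minimum enclosing circle.
Diameter = 2r = 2√(76.5) ≈ 17.49.

17.49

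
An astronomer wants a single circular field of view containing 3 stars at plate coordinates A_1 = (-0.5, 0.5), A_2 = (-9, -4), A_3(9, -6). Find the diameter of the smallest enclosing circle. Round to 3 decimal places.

Side lengths²: A_1A_2² = 92.5, A_1A_3² = 132.5, A_2A_3² = 328.
Since A_2A_3² = 328 ≥ 132.5 + 92.5 = 225, the angle opposite A_2A_3 is not acute, so the smallest enclosing circle has A_2A_3 as diameter.
Centre = midpoint of A_2A_3 = (0, -5), r² = 328/4 = 82.
Diameter = 2r = 2√82 ≈ 18.111.

18.111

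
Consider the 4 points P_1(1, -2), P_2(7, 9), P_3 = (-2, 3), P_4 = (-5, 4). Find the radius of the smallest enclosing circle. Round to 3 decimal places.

6.775

The minimum enclosing circle is determined by three boundary points: P_1, P_2, P_4.
Their circumcentre is (59/34, 161/34) with r² = 26533/578.
The farthest remaining point P_3 is at distance² 9805/578 ≤ 26533/578.
r = √(26533/578) ≈ 6.775.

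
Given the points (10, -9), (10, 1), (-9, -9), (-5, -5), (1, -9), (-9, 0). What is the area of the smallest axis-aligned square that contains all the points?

The bounding box has width 19 and height 10.
An axis-aligned square enclosing the set must have side ≥ max(width, height).
So the minimum side is max(19, 10) = 19.
Area = 19² = 361.

361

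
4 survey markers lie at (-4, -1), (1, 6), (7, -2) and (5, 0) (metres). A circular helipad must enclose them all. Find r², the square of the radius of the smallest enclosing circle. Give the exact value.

56425/1681

The minimum enclosing circle of a finite set is fixed by two of the points (as a diameter) or three (as a circumcircle).
The minimum enclosing circle is determined by three boundary points: (-4, -1), (1, 6), (7, -2).
Their circumcentre is (68/41, 10/41) with r² = 56425/1681.
The farthest remaining point (5, 0) is at distance² 18869/1681 ≤ 56425/1681.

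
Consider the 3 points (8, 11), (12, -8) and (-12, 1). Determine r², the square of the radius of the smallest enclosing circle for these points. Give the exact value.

137605/784

Call the three points A, B, C in the order given.
Side lengths²: AB² = 377, AC² = 500, BC² = 657.
Since BC² = 657 < 500 + 377 = 877, the triangle is acute, so the smallest enclosing circle is the circumcircle.
Circumcentre = (33/28, -5/14), r² = 137605/784.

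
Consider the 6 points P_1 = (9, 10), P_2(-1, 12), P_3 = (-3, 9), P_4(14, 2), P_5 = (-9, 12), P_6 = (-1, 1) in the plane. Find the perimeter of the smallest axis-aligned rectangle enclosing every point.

68

Width = max x − min x = 14 − (-9) = 23.
Height = max y − min y = 12 − 1 = 11.
Perimeter = 2(23 + 11) = 68.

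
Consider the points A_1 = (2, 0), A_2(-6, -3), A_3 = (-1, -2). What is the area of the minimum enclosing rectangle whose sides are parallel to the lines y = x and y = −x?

27.5

In coordinates u = x + y, v = x − y the rectangle is axis-aligned; the map (x,y)→(u,v) scales areas by 2.
u-values: 2, -9, -3; range = 2 − (-9) = 11.
v-values: 2, -3, 1; range = 2 − (-3) = 5.
Area = (11 × 5) / 2 = 27.5.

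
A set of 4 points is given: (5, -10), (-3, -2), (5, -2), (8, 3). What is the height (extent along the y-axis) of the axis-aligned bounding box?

max y = 3, min y = -10, so height = 13.

13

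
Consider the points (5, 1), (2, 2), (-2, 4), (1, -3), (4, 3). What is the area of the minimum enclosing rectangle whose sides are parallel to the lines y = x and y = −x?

45

In coordinates u = x + y, v = x − y the rectangle is axis-aligned; the map (x,y)→(u,v) scales areas by 2.
u-values: 6, 4, 2, -2, 7; range = 7 − (-2) = 9.
v-values: 4, 0, -6, 4, 1; range = 4 − (-6) = 10.
Area = (9 × 10) / 2 = 45.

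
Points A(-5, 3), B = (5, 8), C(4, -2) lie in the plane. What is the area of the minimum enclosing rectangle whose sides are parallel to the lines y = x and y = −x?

In coordinates u = x + y, v = x − y the rectangle is axis-aligned; the map (x,y)→(u,v) scales areas by 2.
u-values: -2, 13, 2; range = 13 − (-2) = 15.
v-values: -8, -3, 6; range = 6 − (-8) = 14.
Area = (15 × 14) / 2 = 105.

105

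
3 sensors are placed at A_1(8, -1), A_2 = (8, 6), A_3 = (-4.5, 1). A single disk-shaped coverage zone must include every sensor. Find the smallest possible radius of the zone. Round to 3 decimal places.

6.817

Side lengths²: A_1A_2² = 49, A_1A_3² = 160.25, A_2A_3² = 181.25.
Since A_2A_3² = 181.25 < 160.25 + 49 = 209.25, the triangle is acute, so the smallest enclosing circle is the circumcircle.
Circumcentre = (2.15, 2.5), r² = 46.4725.
r = √(46.4725) ≈ 6.817.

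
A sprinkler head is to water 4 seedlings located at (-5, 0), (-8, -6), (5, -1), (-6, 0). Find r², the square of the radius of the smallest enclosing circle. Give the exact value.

By Welzl's lemma the MEC is supported by two points (diametrically opposite) or three points (on a circumcircle).
The farthest pair is (-8, -6)–(5, -1) with squared distance 194. The circle on this segment as diameter has centre (-1.5, -3.5) and r² = 194/4 = 48.5.
Check (-5, 0): distance² to centre = 24.5 ≤ 48.5, so it lies inside.
All remaining points lie in this disk, and no smaller disk contains both endpoints, so this is the minimum enclosing circle.

48.5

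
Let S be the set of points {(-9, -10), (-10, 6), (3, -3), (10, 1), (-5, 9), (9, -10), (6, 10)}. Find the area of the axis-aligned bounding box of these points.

400

x ranges over [-10, 10], width 20.
y ranges over [-10, 10], height 20.
Area = 20 × 20 = 400.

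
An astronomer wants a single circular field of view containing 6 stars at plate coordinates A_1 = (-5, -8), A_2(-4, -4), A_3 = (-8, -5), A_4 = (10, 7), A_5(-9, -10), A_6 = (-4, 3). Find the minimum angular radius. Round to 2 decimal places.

The minimum enclosing circle of a finite set is fixed by two of the points (as a diameter) or three (as a circumcircle).
The farthest pair is A_4–A_5 with squared distance 650. The circle on this segment as diameter has centre (0.5, -1.5) and r² = 650/4 = 162.5.
Check A_1: distance² to centre = 72.5 ≤ 162.5, so it lies inside.
All remaining points lie in this disk, and no smaller disk contains both endpoints, so this is the minimum enclosing circle.
r = √(162.5) ≈ 12.75.

12.75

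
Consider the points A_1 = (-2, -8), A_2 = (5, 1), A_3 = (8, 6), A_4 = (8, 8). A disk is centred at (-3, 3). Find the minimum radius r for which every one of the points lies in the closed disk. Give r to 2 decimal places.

The required radius is the distance from (-3, 3) to the farthest point.
Squared distances: 122, 68, 130, 146.
Maximum is 146, attained at A_4.
r = √146 ≈ 12.08.

12.08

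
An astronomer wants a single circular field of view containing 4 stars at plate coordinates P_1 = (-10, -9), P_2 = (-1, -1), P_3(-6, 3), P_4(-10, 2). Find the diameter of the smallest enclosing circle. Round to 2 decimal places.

By Welzl's lemma the MEC is supported by two points (diametrically opposite) or three points (on a circumcircle).
The minimum enclosing circle is determined by three boundary points: P_1, P_2, P_3.
Their circumcentre is (-265/38, -127/38) with r² = 29725/722.
The farthest remaining point P_4 is at distance² 27217/722 ≤ 29725/722.
Diameter = 2r = 2√(29725/722) ≈ 12.83.

12.83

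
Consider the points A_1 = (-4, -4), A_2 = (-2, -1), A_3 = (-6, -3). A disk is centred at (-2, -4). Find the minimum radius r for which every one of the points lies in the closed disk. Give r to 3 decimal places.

4.123

The required radius is the distance from (-2, -4) to the farthest point.
Squared distances: 4, 9, 17.
Maximum is 17, attained at A_3.
r = √17 ≈ 4.123.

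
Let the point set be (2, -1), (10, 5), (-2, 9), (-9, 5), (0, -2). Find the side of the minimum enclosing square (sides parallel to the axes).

The bounding box has width 19 and height 11.
An axis-aligned square enclosing the set must have side ≥ max(width, height).
So the minimum side is max(19, 11) = 19.

19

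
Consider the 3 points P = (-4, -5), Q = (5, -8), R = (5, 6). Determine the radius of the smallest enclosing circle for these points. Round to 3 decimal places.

7.491

Side lengths²: PQ² = 90, PR² = 202, QR² = 196.
Since PR² = 202 < 196 + 90 = 286, the triangle is acute, so the smallest enclosing circle is the circumcircle.
Circumcentre = (7/3, -1), r² = 505/9.
r = √(505/9) ≈ 7.491.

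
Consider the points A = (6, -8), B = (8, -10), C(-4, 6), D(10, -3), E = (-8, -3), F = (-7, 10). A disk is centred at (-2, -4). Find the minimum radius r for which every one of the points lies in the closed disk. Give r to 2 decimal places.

The required radius is the distance from (-2, -4) to the farthest point.
Squared distances: 80, 136, 104, 145, 37, 221.
Maximum is 221, attained at F.
r = √221 ≈ 14.87.

14.87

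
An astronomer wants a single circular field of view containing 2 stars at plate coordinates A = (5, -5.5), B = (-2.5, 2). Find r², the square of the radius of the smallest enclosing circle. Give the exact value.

28.125

The smallest circle enclosing two points has them as diameter endpoints.
Centre = midpoint = (1.25, -1.75); r² = |AB|²/4 = 112.5/4 = 28.125.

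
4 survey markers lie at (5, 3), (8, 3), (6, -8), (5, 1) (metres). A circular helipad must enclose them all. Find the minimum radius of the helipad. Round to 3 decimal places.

5.613

By Welzl's lemma the MEC is supported by two points (diametrically opposite) or three points (on a circumcircle).
The minimum enclosing circle is determined by three boundary points: (5, 3), (8, 3), (6, -8).
Their circumcentre is (6.5, -53/22) with r² = 7625/242.
The farthest remaining point (5, 1) is at distance² 3357/242 ≤ 7625/242.
r = √(7625/242) ≈ 5.613.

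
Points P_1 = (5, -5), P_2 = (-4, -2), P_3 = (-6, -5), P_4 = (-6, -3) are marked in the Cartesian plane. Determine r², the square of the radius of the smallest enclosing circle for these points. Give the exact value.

The minimum enclosing circle of a finite set is fixed by two of the points (as a diameter) or three (as a circumcircle).
The farthest pair is P_1–P_4 with squared distance 125. The circle on this segment as diameter has centre (-0.5, -4) and r² = 125/4 = 31.25.
Check P_2: distance² to centre = 16.25 ≤ 31.25, so it lies inside.
All remaining points lie in this disk, and no smaller disk contains both endpoints, so this is the minimum enclosing circle.

31.25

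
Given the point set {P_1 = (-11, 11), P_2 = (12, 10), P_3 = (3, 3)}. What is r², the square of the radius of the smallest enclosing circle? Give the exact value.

Side lengths²: P_1P_2² = 530, P_1P_3² = 260, P_2P_3² = 130.
Since P_1P_2² = 530 ≥ 260 + 130 = 390, the angle opposite P_1P_2 is not acute, so the smallest enclosing circle has P_1P_2 as diameter.
Centre = midpoint of P_1P_2 = (0.5, 10.5), r² = 530/4 = 132.5.

132.5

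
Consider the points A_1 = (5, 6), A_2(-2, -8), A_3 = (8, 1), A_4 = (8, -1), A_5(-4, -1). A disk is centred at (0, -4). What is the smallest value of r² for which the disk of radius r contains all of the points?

125

The required radius is the distance from (0, -4) to the farthest point.
Squared distances: 125, 20, 89, 73, 25.
Maximum is 125, attained at A_1.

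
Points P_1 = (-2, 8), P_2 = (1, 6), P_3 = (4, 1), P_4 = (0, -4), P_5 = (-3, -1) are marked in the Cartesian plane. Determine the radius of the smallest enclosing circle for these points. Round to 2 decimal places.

6.08

The minimum enclosing circle of a finite set is fixed by two of the points (as a diameter) or three (as a circumcircle).
The farthest pair is P_1–P_4 with squared distance 148. The circle on this segment as diameter has centre (-1, 2) and r² = 148/4 = 37.
Check P_2: distance² to centre = 20 ≤ 37, so it lies inside.
All remaining points lie in this disk, and no smaller disk contains both endpoints, so this is the minimum enclosing circle.
r = √37 ≈ 6.08.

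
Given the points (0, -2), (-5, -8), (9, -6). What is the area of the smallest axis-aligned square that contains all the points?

196

The bounding box has width 14 and height 6.
An axis-aligned square enclosing the set must have side ≥ max(width, height).
So the minimum side is max(14, 6) = 14.
Area = 14² = 196.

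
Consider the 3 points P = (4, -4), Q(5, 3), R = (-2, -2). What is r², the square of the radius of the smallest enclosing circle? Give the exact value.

4625/242

Side lengths²: PQ² = 50, PR² = 40, QR² = 74.
Since QR² = 74 < 50 + 40 = 90, the triangle is acute, so the smallest enclosing circle is the circumcircle.
Circumcentre = (43/22, -3/22), r² = 4625/242.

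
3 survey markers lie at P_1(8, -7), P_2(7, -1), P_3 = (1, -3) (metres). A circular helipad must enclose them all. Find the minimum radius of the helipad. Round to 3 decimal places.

4.081

Side lengths²: P_1P_2² = 37, P_1P_3² = 65, P_2P_3² = 40.
Since P_1P_3² = 65 < 40 + 37 = 77, the triangle is acute, so the smallest enclosing circle is the circumcircle.
Circumcentre = (183/38, -169/38), r² = 12025/722.
r = √(12025/722) ≈ 4.081.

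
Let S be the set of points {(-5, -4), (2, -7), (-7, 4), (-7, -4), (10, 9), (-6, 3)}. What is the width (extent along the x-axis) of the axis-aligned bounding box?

17

max x = 10, min x = -7, so width = 17.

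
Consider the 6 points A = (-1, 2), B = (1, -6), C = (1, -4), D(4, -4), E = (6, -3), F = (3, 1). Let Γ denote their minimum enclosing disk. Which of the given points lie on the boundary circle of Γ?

A, B, E

The minimum enclosing circle is determined by three boundary points: A, B, E.
Their circumcentre is (40/23, -36/23) with r² = 10693/529.
The farthest remaining point D is at distance² 5840/529 ≤ 10693/529.
The points at distance exactly r from the centre are A, B, E — 3 points.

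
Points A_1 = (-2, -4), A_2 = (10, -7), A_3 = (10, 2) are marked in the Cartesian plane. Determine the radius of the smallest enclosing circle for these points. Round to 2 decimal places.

Side lengths²: A_1A_2² = 153, A_1A_3² = 180, A_2A_3² = 81.
Since A_1A_3² = 180 < 153 + 81 = 234, the triangle is acute, so the smallest enclosing circle is the circumcircle.
Circumcentre = (4.75, -2.5), r² = 47.8125.
r = √(47.8125) ≈ 6.91.

6.91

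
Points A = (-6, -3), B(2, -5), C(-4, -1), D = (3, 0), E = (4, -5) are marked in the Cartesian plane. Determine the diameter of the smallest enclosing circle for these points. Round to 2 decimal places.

10.28

A smallest enclosing disk is always determined by at most three of the input points on its boundary.
The minimum enclosing circle is determined by three boundary points: A, D, E.
Their circumcentre is (-0.875, -3.375) with r² = 26.40625.
The farthest remaining point C is at distance² 15.40625 ≤ 26.40625.
Diameter = 2r = 2√(26.40625) ≈ 10.28.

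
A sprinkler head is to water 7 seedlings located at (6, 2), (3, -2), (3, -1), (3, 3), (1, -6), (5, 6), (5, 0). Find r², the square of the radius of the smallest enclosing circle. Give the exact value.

The minimum enclosing circle of a finite set is fixed by two of the points (as a diameter) or three (as a circumcircle).
The farthest pair is (1, -6)–(5, 6) with squared distance 160. The circle on this segment as diameter has centre (3, 0) and r² = 160/4 = 40.
Check (6, 2): distance² to centre = 13 ≤ 40, so it lies inside.
All remaining points lie in this disk, and no smaller disk contains both endpoints, so this is the minimum enclosing circle.

40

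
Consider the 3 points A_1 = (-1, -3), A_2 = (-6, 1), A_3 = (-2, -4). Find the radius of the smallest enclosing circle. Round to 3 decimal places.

Side lengths²: A_1A_2² = 41, A_1A_3² = 2, A_2A_3² = 41.
Since A_2A_3² = 41 < 41 + 2 = 43, the triangle is acute, so the smallest enclosing circle is the circumcircle.
Circumcentre = (-67/18, -23/18), r² = 1681/162.
r = √(1681/162) ≈ 3.221.

3.221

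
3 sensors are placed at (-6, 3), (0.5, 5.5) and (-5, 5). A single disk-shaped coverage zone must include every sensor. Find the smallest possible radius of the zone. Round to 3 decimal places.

Call the three points A, B, C in the order given.
Side lengths²: AB² = 48.5, AC² = 5, BC² = 30.5.
Since AB² = 48.5 ≥ 30.5 + 5 = 35.5, the angle opposite AB is not acute, so the smallest enclosing circle has AB as diameter.
Centre = midpoint of AB = (-2.75, 4.25), r² = 48.5/4 = 12.125.
r = √(12.125) ≈ 3.482.

3.482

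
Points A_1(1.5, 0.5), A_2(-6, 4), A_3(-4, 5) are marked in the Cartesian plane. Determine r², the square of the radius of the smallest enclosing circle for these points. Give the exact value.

17.125

Side lengths²: A_1A_2² = 68.5, A_1A_3² = 50.5, A_2A_3² = 5.
Since A_1A_2² = 68.5 ≥ 50.5 + 5 = 55.5, the angle opposite A_1A_2 is not acute, so the smallest enclosing circle has A_1A_2 as diameter.
Centre = midpoint of A_1A_2 = (-2.25, 2.25), r² = 68.5/4 = 17.125.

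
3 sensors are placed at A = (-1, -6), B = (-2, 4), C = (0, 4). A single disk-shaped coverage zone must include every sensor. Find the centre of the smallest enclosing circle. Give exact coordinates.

Side lengths²: AB² = 101, AC² = 101, BC² = 4.
Since AC² = 101 < 101 + 4 = 105, the triangle is acute, so the smallest enclosing circle is the circumcircle.
Circumcentre = (-1, -0.95), r² = 25.5025.
Centre = (-1, -0.95).

(-1, -0.95)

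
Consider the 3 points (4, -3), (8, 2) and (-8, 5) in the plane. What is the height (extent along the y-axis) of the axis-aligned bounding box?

max y = 5, min y = -3, so height = 8.

8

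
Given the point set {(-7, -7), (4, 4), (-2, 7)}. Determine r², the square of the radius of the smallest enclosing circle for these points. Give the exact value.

Call the three points A, B, C in the order given.
Side lengths²: AB² = 242, AC² = 221, BC² = 45.
Since AB² = 242 < 221 + 45 = 266, the triangle is acute, so the smallest enclosing circle is the circumcircle.
Circumcentre = (-13/6, -5/6), r² = 1105/18.

1105/18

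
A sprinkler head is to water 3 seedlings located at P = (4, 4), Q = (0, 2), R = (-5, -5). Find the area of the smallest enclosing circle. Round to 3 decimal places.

127.235

Side lengths²: PQ² = 20, PR² = 162, QR² = 74.
Since PR² = 162 ≥ 74 + 20 = 94, the angle opposite PR is not acute, so the smallest enclosing circle has PR as diameter.
Centre = midpoint of PR = (-0.5, -0.5), r² = 162/4 = 40.5.
Area = π·r² = π·40.5 ≈ 127.235.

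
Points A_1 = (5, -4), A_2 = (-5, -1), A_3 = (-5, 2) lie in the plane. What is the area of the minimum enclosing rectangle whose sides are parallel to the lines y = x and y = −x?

In coordinates u = x + y, v = x − y the rectangle is axis-aligned; the map (x,y)→(u,v) scales areas by 2.
u-values: 1, -6, -3; range = 1 − (-6) = 7.
v-values: 9, -4, -7; range = 9 − (-7) = 16.
Area = (7 × 16) / 2 = 56.

56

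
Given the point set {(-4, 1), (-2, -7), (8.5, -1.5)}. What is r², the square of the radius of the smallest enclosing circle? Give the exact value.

Call the three points A, B, C in the order given.
Side lengths²: AB² = 68, AC² = 162.5, BC² = 140.5.
Since AC² = 162.5 < 140.5 + 68 = 208.5, the triangle is acute, so the smallest enclosing circle is the circumcircle.
Circumcentre = (37/19, -67/38), r² = 62101/1444.

62101/1444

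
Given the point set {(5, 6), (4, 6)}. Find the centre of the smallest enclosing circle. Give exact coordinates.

The smallest circle enclosing two points has them as diameter endpoints.
Centre = midpoint = (4.5, 6); r² = |(5, 6)−(4, 6)|²/4 = 1/4 = 0.25.
Centre = (4.5, 6).

(4.5, 6)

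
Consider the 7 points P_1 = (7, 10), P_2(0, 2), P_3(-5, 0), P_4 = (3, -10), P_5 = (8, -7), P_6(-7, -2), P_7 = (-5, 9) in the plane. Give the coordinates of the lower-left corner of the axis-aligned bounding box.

x-range [-7, 8], y-range [-10, 10].
The lower-left corner is (-7, -10).

(-7, -10)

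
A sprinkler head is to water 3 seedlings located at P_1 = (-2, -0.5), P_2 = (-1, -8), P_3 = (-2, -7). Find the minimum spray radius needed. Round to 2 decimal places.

3.78

Side lengths²: P_1P_2² = 57.25, P_1P_3² = 42.25, P_2P_3² = 2.
Since P_1P_2² = 57.25 ≥ 42.25 + 2 = 44.25, the angle opposite P_1P_2 is not acute, so the smallest enclosing circle has P_1P_2 as diameter.
Centre = midpoint of P_1P_2 = (-1.5, -4.25), r² = 57.25/4 = 14.3125.
r = √(14.3125) ≈ 3.78.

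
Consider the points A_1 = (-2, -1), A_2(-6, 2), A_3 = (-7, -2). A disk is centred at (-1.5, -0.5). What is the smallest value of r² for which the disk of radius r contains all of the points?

32.5

The required radius is the distance from (-1.5, -0.5) to the farthest point.
Squared distances: 0.5, 26.5, 32.5.
Maximum is 32.5, attained at A_3.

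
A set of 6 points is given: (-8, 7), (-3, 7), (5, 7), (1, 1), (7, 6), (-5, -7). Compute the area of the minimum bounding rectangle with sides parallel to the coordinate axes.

x ranges over [-8, 7], width 15.
y ranges over [-7, 7], height 14.
Area = 15 × 14 = 210.

210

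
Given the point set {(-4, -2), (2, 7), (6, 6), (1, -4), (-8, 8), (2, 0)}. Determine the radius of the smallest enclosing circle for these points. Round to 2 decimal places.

The minimum enclosing circle of a finite set is fixed by two of the points (as a diameter) or three (as a circumcircle).
The minimum enclosing circle is determined by three boundary points: (6, 6), (1, -4), (-8, 8).
Their circumcentre is (-1.5, 3.5) with r² = 62.5.
The farthest remaining point (-4, -2) is at distance² 36.5 ≤ 62.5.
r = √(62.5) ≈ 7.91.

7.91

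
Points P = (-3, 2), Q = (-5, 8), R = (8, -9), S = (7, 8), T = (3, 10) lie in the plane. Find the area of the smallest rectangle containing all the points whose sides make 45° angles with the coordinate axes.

240

In coordinates u = x + y, v = x − y the rectangle is axis-aligned; the map (x,y)→(u,v) scales areas by 2.
u-values: -1, 3, -1, 15, 13; range = 15 − (-1) = 16.
v-values: -5, -13, 17, -1, -7; range = 17 − (-13) = 30.
Area = (16 × 30) / 2 = 240.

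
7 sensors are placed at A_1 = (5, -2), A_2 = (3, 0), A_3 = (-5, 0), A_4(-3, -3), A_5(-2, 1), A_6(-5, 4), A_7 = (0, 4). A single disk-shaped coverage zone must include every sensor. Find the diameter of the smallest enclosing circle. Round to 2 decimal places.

By Welzl's lemma the MEC is supported by two points (diametrically opposite) or three points (on a circumcircle).
The farthest pair is A_1–A_6 with squared distance 136. The circle on this segment as diameter has centre (0, 1) and r² = 136/4 = 34.
Check A_2: distance² to centre = 10 ≤ 34, so it lies inside.
All remaining points lie in this disk, and no smaller disk contains both endpoints, so this is the minimum enclosing circle.
Diameter = 2r = 2√34 ≈ 11.66.

11.66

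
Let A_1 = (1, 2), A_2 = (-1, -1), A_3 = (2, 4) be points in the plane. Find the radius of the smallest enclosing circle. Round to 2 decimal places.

Side lengths²: A_1A_2² = 13, A_1A_3² = 5, A_2A_3² = 34.
Since A_2A_3² = 34 ≥ 13 + 5 = 18, the angle opposite A_2A_3 is not acute, so the smallest enclosing circle has A_2A_3 as diameter.
Centre = midpoint of A_2A_3 = (0.5, 1.5), r² = 34/4 = 8.5.
r = √(8.5) ≈ 2.92.

2.92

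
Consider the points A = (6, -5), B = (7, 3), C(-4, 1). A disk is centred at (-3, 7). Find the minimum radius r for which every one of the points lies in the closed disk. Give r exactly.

The required radius is the distance from (-3, 7) to the farthest point.
Squared distances: 225, 116, 37.
Maximum is 225, attained at A.
r = √225 = 15.

15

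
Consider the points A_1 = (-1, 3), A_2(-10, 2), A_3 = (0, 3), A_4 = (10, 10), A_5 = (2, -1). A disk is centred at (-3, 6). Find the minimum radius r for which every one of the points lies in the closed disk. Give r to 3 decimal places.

The required radius is the distance from (-3, 6) to the farthest point.
Squared distances: 13, 65, 18, 185, 74.
Maximum is 185, attained at A_4.
r = √185 ≈ 13.601.

13.601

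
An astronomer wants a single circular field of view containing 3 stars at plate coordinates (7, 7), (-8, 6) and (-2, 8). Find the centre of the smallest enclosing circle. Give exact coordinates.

Call the three points A, B, C in the order given.
Side lengths²: AB² = 226, AC² = 82, BC² = 40.
Since AB² = 226 ≥ 82 + 40 = 122, the angle opposite AB is not acute, so the smallest enclosing circle has AB as diameter.
Centre = midpoint of AB = (-0.5, 6.5), r² = 226/4 = 56.5.
Centre = (-0.5, 6.5).

(-0.5, 6.5)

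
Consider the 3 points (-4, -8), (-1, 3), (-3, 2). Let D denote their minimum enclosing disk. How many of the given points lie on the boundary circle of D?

Call the three points A, B, C in the order given.
Side lengths²: AB² = 130, AC² = 101, BC² = 5.
Since AB² = 130 ≥ 101 + 5 = 106, the angle opposite AB is not acute, so the smallest enclosing circle has AB as diameter.
Centre = midpoint of AB = (-2.5, -2.5), r² = 130/4 = 32.5.
The points at distance exactly r from the centre are (-4, -8), (-1, 3) — 2 points.

2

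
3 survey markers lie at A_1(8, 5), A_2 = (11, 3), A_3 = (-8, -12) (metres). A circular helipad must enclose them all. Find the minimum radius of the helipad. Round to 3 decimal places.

Side lengths²: A_1A_2² = 13, A_1A_3² = 545, A_2A_3² = 586.
Since A_2A_3² = 586 ≥ 545 + 13 = 558, the angle opposite A_2A_3 is not acute, so the smallest enclosing circle has A_2A_3 as diameter.
Centre = midpoint of A_2A_3 = (1.5, -4.5), r² = 586/4 = 146.5.
r = √(146.5) ≈ 12.104.

12.104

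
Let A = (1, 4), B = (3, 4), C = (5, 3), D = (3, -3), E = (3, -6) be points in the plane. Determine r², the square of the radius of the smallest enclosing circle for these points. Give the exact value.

26

A smallest enclosing disk is always determined by at most three of the input points on its boundary.
The farthest pair is A–E with squared distance 104. The circle on this segment as diameter has centre (2, -1) and r² = 104/4 = 26.
Check B: distance² to centre = 26 ≤ 26, so it lies inside.
All remaining points lie in this disk, and no smaller disk contains both endpoints, so this is the minimum enclosing circle.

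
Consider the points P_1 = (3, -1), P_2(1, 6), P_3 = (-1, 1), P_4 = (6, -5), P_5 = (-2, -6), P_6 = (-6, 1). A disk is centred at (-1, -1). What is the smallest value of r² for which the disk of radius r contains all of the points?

65

The required radius is the distance from (-1, -1) to the farthest point.
Squared distances: 16, 53, 4, 65, 26, 29.
Maximum is 65, attained at P_4.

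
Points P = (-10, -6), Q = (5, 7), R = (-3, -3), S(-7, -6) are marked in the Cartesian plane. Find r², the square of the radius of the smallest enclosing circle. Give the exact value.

98.5

By Welzl's lemma the MEC is supported by two points (diametrically opposite) or three points (on a circumcircle).
The farthest pair is P–Q with squared distance 394. The circle on this segment as diameter has centre (-2.5, 0.5) and r² = 394/4 = 98.5.
Check R: distance² to centre = 12.5 ≤ 98.5, so it lies inside.
All remaining points lie in this disk, and no smaller disk contains both endpoints, so this is the minimum enclosing circle.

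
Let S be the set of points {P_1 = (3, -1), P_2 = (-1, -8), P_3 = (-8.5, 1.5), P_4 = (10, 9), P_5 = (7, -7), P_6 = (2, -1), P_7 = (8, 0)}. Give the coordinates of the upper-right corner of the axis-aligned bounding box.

x-range [-8.5, 10], y-range [-8, 9].
The upper-right corner is (10, 9).

(10, 9)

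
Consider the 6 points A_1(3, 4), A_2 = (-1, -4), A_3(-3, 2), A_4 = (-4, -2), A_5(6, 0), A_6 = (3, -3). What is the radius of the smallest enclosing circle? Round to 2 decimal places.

By Welzl's lemma the MEC is supported by two points (diametrically opposite) or three points (on a circumcircle).
The minimum enclosing circle is determined by three boundary points: A_1, A_4, A_5.
Their circumcentre is (43/46, -31/46) with r² = 27625/1058.
The farthest remaining point A_3 is at distance² 23945/1058 ≤ 27625/1058.
r = √(27625/1058) ≈ 5.11.

5.11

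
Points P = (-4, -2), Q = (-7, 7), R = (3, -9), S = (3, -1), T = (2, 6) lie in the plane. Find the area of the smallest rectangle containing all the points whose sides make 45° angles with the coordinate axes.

182

In coordinates u = x + y, v = x − y the rectangle is axis-aligned; the map (x,y)→(u,v) scales areas by 2.
u-values: -6, 0, -6, 2, 8; range = 8 − (-6) = 14.
v-values: -2, -14, 12, 4, -4; range = 12 − (-14) = 26.
Area = (14 × 26) / 2 = 182.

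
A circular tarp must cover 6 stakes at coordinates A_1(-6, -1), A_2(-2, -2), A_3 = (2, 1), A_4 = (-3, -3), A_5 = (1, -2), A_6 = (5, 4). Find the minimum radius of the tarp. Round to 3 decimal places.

The farthest pair is A_1–A_6 with squared distance 146. The circle on this segment as diameter has centre (-0.5, 1.5) and r² = 146/4 = 36.5.
Check A_2: distance² to centre = 14.5 ≤ 36.5, so it lies inside.
All remaining points lie in this disk, and no smaller disk contains both endpoints, so this is the minimum enclosing circle.
r = √(36.5) ≈ 6.042.

6.042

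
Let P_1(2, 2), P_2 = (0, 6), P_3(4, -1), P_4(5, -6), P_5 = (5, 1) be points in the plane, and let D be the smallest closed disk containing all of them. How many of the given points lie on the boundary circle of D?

By Welzl's lemma the MEC is supported by two points (diametrically opposite) or three points (on a circumcircle).
The farthest pair is P_2–P_4 with squared distance 169. The circle on this segment as diameter has centre (2.5, 0) and r² = 169/4 = 42.25.
Check P_1: distance² to centre = 4.25 ≤ 42.25, so it lies inside.
All remaining points lie in this disk, and no smaller disk contains both endpoints, so this is the minimum enclosing circle.
The points at distance exactly r from the centre are P_2, P_4 — 2 points.

2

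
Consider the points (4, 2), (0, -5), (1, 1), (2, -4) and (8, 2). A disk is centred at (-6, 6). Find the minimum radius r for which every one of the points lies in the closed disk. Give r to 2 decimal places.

The required radius is the distance from (-6, 6) to the farthest point.
Squared distances: 116, 157, 74, 164, 212.
Maximum is 212, attained at (8, 2).
r = √212 ≈ 14.56.

14.56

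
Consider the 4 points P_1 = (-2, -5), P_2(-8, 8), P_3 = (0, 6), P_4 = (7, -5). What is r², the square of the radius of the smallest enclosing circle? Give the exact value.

The minimum enclosing circle of a finite set is fixed by two of the points (as a diameter) or three (as a circumcircle).
The farthest pair is P_2–P_4 with squared distance 394. The circle on this segment as diameter has centre (-0.5, 1.5) and r² = 394/4 = 98.5.
Check P_1: distance² to centre = 44.5 ≤ 98.5, so it lies inside.
All remaining points lie in this disk, and no smaller disk contains both endpoints, so this is the minimum enclosing circle.

98.5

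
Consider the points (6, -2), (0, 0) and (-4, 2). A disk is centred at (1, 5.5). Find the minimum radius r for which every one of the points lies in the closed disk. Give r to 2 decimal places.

The required radius is the distance from (1, 5.5) to the farthest point.
Squared distances: 81.25, 31.25, 37.25.
Maximum is 81.25, attained at (6, -2).
r = √(81.25) ≈ 9.01.

9.01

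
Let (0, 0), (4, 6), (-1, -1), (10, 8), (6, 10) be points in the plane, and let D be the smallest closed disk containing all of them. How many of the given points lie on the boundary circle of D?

2

The farthest pair is (-1, -1)–(10, 8) with squared distance 202. The circle on this segment as diameter has centre (4.5, 3.5) and r² = 202/4 = 50.5.
Check (0, 0): distance² to centre = 32.5 ≤ 50.5, so it lies inside.
All remaining points lie in this disk, and no smaller disk contains both endpoints, so this is the minimum enclosing circle.
The points at distance exactly r from the centre are (-1, -1), (10, 8) — 2 points.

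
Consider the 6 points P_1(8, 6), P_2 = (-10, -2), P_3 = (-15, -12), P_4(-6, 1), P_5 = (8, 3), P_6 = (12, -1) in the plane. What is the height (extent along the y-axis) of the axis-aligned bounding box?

18

max y = 6, min y = -12, so height = 18.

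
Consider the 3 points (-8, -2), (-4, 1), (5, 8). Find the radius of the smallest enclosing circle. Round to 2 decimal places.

8.20

Call the three points A, B, C in the order given.
Side lengths²: AB² = 25, AC² = 269, BC² = 130.
Since AC² = 269 ≥ 130 + 25 = 155, the angle opposite AC is not acute, so the smallest enclosing circle has AC as diameter.
Centre = midpoint of AC = (-1.5, 3), r² = 269/4 = 67.25.
r = √(67.25) ≈ 8.20.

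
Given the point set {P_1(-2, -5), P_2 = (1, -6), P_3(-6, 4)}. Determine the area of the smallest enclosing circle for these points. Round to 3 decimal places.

117.024

Side lengths²: P_1P_2² = 10, P_1P_3² = 97, P_2P_3² = 149.
Since P_2P_3² = 149 ≥ 97 + 10 = 107, the angle opposite P_2P_3 is not acute, so the smallest enclosing circle has P_2P_3 as diameter.
Centre = midpoint of P_2P_3 = (-2.5, -1), r² = 149/4 = 37.25.
Area = π·r² = π·37.25 ≈ 117.024.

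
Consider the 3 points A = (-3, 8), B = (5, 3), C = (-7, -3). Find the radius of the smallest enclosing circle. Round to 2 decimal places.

6.86

Side lengths²: AB² = 89, AC² = 137, BC² = 180.
Since BC² = 180 < 137 + 89 = 226, the triangle is acute, so the smallest enclosing circle is the circumcircle.
Circumcentre = (-59/36, 23/18), r² = 60965/1296.
r = √(60965/1296) ≈ 6.86.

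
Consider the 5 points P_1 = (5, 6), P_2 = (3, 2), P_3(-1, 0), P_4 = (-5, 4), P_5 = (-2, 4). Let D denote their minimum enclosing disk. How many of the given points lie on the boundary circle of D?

A smallest enclosing disk is always determined by at most three of the input points on its boundary.
The farthest pair is P_1–P_4 with squared distance 104. The circle on this segment as diameter has centre (0, 5) and r² = 104/4 = 26.
Check P_2: distance² to centre = 18 ≤ 26, so it lies inside.
All remaining points lie in this disk, and no smaller disk contains both endpoints, so this is the minimum enclosing circle.
The points at distance exactly r from the centre are P_1, P_3, P_4 — 3 points.

3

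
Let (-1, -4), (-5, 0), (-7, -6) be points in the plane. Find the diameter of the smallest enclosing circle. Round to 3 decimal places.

7.071

Call the three points A, B, C in the order given.
Side lengths²: AB² = 32, AC² = 40, BC² = 40.
Since BC² = 40 < 40 + 32 = 72, the triangle is acute, so the smallest enclosing circle is the circumcircle.
Circumcentre = (-4.5, -3.5), r² = 12.5.
Diameter = 2r = 2√(12.5) ≈ 7.071.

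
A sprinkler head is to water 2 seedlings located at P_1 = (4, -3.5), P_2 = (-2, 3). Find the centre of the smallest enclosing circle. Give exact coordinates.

(1, -0.25)

The smallest circle enclosing two points has them as diameter endpoints.
Centre = midpoint = (1, -0.25); r² = |P_1P_2|²/4 = 78.25/4 = 19.5625.
Centre = (1, -0.25).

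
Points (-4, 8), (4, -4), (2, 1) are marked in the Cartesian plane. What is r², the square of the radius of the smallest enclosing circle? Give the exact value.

52

Call the three points A, B, C in the order given.
Side lengths²: AB² = 208, AC² = 85, BC² = 29.
Since AB² = 208 ≥ 85 + 29 = 114, the angle opposite AB is not acute, so the smallest enclosing circle has AB as diameter.
Centre = midpoint of AB = (0, 2), r² = 208/4 = 52.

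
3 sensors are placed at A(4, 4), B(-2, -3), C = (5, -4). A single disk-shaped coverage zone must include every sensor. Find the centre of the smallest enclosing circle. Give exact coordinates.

(43/22, -7/22)

Side lengths²: AB² = 85, AC² = 65, BC² = 50.
Since AB² = 85 < 65 + 50 = 115, the triangle is acute, so the smallest enclosing circle is the circumcircle.
Circumcentre = (43/22, -7/22), r² = 5525/242.
Centre = (43/22, -7/22).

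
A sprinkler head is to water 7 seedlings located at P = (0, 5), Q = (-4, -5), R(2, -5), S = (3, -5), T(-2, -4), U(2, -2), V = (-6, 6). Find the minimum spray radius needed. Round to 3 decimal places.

7.106

By Welzl's lemma the MEC is supported by two points (diametrically opposite) or three points (on a circumcircle).
The farthest pair is S–V with squared distance 202. The circle on this segment as diameter has centre (-1.5, 0.5) and r² = 202/4 = 50.5.
Check P: distance² to centre = 22.5 ≤ 50.5, so it lies inside.
All remaining points lie in this disk, and no smaller disk contains both endpoints, so this is the minimum enclosing circle.
r = √(50.5) ≈ 7.106.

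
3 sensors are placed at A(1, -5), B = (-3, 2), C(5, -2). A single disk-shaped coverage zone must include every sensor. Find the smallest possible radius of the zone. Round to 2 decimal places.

4.51

Side lengths²: AB² = 65, AC² = 25, BC² = 80.
Since BC² = 80 < 65 + 25 = 90, the triangle is acute, so the smallest enclosing circle is the circumcircle.
Circumcentre = (0.75, -0.5), r² = 20.3125.
r = √(20.3125) ≈ 4.51.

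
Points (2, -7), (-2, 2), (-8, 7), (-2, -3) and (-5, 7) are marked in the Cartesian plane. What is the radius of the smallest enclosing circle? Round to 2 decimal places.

8.60

By Welzl's lemma the MEC is supported by two points (diametrically opposite) or three points (on a circumcircle).
The farthest pair is (2, -7)–(-8, 7) with squared distance 296. The circle on this segment as diameter has centre (-3, 0) and r² = 296/4 = 74.
Check (-2, 2): distance² to centre = 5 ≤ 74, so it lies inside.
All remaining points lie in this disk, and no smaller disk contains both endpoints, so this is the minimum enclosing circle.
r = √74 ≈ 8.60.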